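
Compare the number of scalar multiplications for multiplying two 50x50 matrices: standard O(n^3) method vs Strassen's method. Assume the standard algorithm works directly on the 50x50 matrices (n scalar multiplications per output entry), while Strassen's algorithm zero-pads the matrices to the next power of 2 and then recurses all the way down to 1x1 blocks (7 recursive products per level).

Matrix multiplication for 50x50 matrices:

Strassen's algorithm requires power-of-2 dimensions. Pad 50x50 to 64x64 (next power of 2).

Standard algorithm: 50^3 = 125000 multiplications
Strassen's algorithm: 7^(log2(64)) = 7^6 = 117649 multiplications
Savings: 125000 - 117649 = 7351 multiplications

Standard: 125000 multiplications (50^3). Strassen: 117649 multiplications (7^6, after padding to 64x64). Strassen reduces 8 recursive multiplications to 7 at each level.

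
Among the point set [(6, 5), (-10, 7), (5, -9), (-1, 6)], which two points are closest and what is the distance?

Computing all pairwise distances among 4 points:

d((6, 5), (-10, 7)) = 16.1245
d((6, 5), (5, -9)) = 14.0357
d((6, 5), (-1, 6)) = 7.0711 <-- minimum
d((-10, 7), (5, -9)) = 21.9317
d((-10, 7), (-1, 6)) = 9.0554
d((5, -9), (-1, 6)) = 16.1555

Closest pair: (6, 5) and (-1, 6) with distance 7.0711

The closest pair is (6, 5) and (-1, 6) with Euclidean distance 7.0711. For 4 points, brute-force pairwise comparison is shown above. For large n, the divide-and-conquer algorithm (sort by x, recurse on halves, check the dividing strip) achieves O(n log n).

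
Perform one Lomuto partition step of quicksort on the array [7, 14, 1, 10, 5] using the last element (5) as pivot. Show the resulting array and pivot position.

Lomuto partition with pivot = 5:

Initial array: [7, 14, 1, 10, 5]

arr[0]=7 > 5: no swap
arr[1]=14 > 5: no swap
arr[2]=1 <= 5: swap with position 0, array becomes [1, 14, 7, 10, 5]
arr[3]=10 > 5: no swap

Place pivot at position 1: [1, 5, 7, 10, 14]
Pivot position: 1

After partitioning with pivot 5, the array becomes [1, 5, 7, 10, 14]. The pivot is placed at index 1. All elements to the left of the pivot are <= 5, and all elements to the right are > 5.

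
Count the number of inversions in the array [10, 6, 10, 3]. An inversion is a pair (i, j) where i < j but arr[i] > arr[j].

Finding inversions in [10, 6, 10, 3]:

(0, 1): arr[0]=10 > arr[1]=6
(0, 3): arr[0]=10 > arr[3]=3
(1, 3): arr[1]=6 > arr[3]=3
(2, 3): arr[2]=10 > arr[3]=3

Total inversions: 4

The array has 4 inversion(s): (0,1), (0,3), (1,3), (2,3). Each pair (i,j) satisfies i < j and arr[i] > arr[j].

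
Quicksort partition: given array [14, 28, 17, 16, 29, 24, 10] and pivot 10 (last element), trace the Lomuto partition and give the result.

Lomuto partition with pivot = 10:

Initial array: [14, 28, 17, 16, 29, 24, 10]

arr[0]=14 > 10: no swap
arr[1]=28 > 10: no swap
arr[2]=17 > 10: no swap
arr[3]=16 > 10: no swap
arr[4]=29 > 10: no swap
arr[5]=24 > 10: no swap

Place pivot at position 0: [10, 28, 17, 16, 29, 24, 14]
Pivot position: 0

After partitioning with pivot 10, the array becomes [10, 28, 17, 16, 29, 24, 14]. The pivot is placed at index 0. All elements to the left of the pivot are <= 10, and all elements to the right are > 10.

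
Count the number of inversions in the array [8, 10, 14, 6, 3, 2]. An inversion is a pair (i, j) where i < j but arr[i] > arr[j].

Finding inversions in [8, 10, 14, 6, 3, 2]:

(0, 3): arr[0]=8 > arr[3]=6
(0, 4): arr[0]=8 > arr[4]=3
(0, 5): arr[0]=8 > arr[5]=2
(1, 3): arr[1]=10 > arr[3]=6
(1, 4): arr[1]=10 > arr[4]=3
(1, 5): arr[1]=10 > arr[5]=2
(2, 3): arr[2]=14 > arr[3]=6
(2, 4): arr[2]=14 > arr[4]=3
(2, 5): arr[2]=14 > arr[5]=2
(3, 4): arr[3]=6 > arr[4]=3
(3, 5): arr[3]=6 > arr[5]=2
(4, 5): arr[4]=3 > arr[5]=2

Total inversions: 12

The array has 12 inversion(s): (0,3), (0,4), (0,5), (1,3), (1,4), (1,5), (2,3), (2,4), (2,5), (3,4), (3,5), (4,5). Each pair (i,j) satisfies i < j and arr[i] > arr[j].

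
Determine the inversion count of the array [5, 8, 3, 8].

Finding inversions in [5, 8, 3, 8]:

(0, 2): arr[0]=5 > arr[2]=3
(1, 2): arr[1]=8 > arr[2]=3

Total inversions: 2

The array has 2 inversion(s): (0,2), (1,2). Each pair (i,j) satisfies i < j and arr[i] > arr[j].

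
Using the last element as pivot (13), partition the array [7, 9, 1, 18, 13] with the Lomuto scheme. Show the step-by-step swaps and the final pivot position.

Lomuto partition with pivot = 13:

Initial array: [7, 9, 1, 18, 13]

arr[0]=7 <= 13: swap with position 0, array becomes [7, 9, 1, 18, 13]
arr[1]=9 <= 13: swap with position 1, array becomes [7, 9, 1, 18, 13]
arr[2]=1 <= 13: swap with position 2, array becomes [7, 9, 1, 18, 13]
arr[3]=18 > 13: no swap

Place pivot at position 3: [7, 9, 1, 13, 18]
Pivot position: 3

After partitioning with pivot 13, the array becomes [7, 9, 1, 13, 18]. The pivot is placed at index 3. All elements to the left of the pivot are <= 13, and all elements to the right are > 13.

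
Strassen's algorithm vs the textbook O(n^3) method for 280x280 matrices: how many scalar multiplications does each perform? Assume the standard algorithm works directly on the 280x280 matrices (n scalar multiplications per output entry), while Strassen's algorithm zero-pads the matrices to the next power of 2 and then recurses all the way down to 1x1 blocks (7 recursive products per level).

Matrix multiplication for 280x280 matrices:

Strassen's algorithm requires power-of-2 dimensions. Pad 280x280 to 512x512 (next power of 2).

Standard algorithm: 280^3 = 21952000 multiplications
Strassen's algorithm: 7^(log2(512)) = 7^9 = 40353607 multiplications
Difference: 21952000 - 40353607 = -18401607 (Strassen uses MORE here due to padding overhead — for small or just-over-power-of-2 n, padding can outweigh the per-level savings)

Standard: 21952000 multiplications (280^3). Strassen: 40353607 multiplications (7^9, after padding to 512x512). Strassen reduces 8 recursive multiplications to 7 at each level.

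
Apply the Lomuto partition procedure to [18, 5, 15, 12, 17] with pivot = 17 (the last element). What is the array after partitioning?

Lomuto partition with pivot = 17:

Initial array: [18, 5, 15, 12, 17]

arr[0]=18 > 17: no swap
arr[1]=5 <= 17: swap with position 0, array becomes [5, 18, 15, 12, 17]
arr[2]=15 <= 17: swap with position 1, array becomes [5, 15, 18, 12, 17]
arr[3]=12 <= 17: swap with position 2, array becomes [5, 15, 12, 18, 17]

Place pivot at position 3: [5, 15, 12, 17, 18]
Pivot position: 3

After partitioning with pivot 17, the array becomes [5, 15, 12, 17, 18]. The pivot is placed at index 3. All elements to the left of the pivot are <= 17, and all elements to the right are > 17.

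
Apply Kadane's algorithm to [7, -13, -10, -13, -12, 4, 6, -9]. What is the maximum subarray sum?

Using Kadane's algorithm on [7, -13, -10, -13, -12, 4, 6, -9]:

Scanning through the array:
Position 1 (value -13): max_ending_here = -6, max_so_far = 7
Position 2 (value -10): max_ending_here = -10, max_so_far = 7
Position 3 (value -13): max_ending_here = -13, max_so_far = 7
Position 4 (value -12): max_ending_here = -12, max_so_far = 7
Position 5 (value 4): max_ending_here = 4, max_so_far = 7
Position 6 (value 6): max_ending_here = 10, max_so_far = 10
Position 7 (value -9): max_ending_here = 1, max_so_far = 10

Maximum subarray: [4, 6]
Maximum sum: 10

The maximum subarray is [4, 6] with sum 10. This subarray runs from index 5 to index 6.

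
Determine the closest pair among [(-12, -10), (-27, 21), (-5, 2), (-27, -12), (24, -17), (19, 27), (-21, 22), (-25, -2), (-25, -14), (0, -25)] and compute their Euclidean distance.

Computing all pairwise distances among 10 points:

d((-12, -10), (-27, 21)) = 34.4384
d((-12, -10), (-5, 2)) = 13.8924
d((-12, -10), (-27, -12)) = 15.1327
d((-12, -10), (24, -17)) = 36.6742
d((-12, -10), (19, 27)) = 48.2701
d((-12, -10), (-21, 22)) = 33.2415
d((-12, -10), (-25, -2)) = 15.2643
d((-12, -10), (-25, -14)) = 13.6015
d((-12, -10), (0, -25)) = 19.2094
d((-27, 21), (-5, 2)) = 29.0689
d((-27, 21), (-27, -12)) = 33.0
d((-27, 21), (24, -17)) = 63.6003
d((-27, 21), (19, 27)) = 46.3897
d((-27, 21), (-21, 22)) = 6.0828
d((-27, 21), (-25, -2)) = 23.0868
d((-27, 21), (-25, -14)) = 35.0571
d((-27, 21), (0, -25)) = 53.3385
d((-5, 2), (-27, -12)) = 26.0768
d((-5, 2), (24, -17)) = 34.6699
d((-5, 2), (19, 27)) = 34.6554
d((-5, 2), (-21, 22)) = 25.6125
d((-5, 2), (-25, -2)) = 20.3961
d((-5, 2), (-25, -14)) = 25.6125
d((-5, 2), (0, -25)) = 27.4591
d((-27, -12), (24, -17)) = 51.2445
d((-27, -12), (19, 27)) = 60.3075
d((-27, -12), (-21, 22)) = 34.5254
d((-27, -12), (-25, -2)) = 10.198
d((-27, -12), (-25, -14)) = 2.8284 <-- minimum
d((-27, -12), (0, -25)) = 29.9666
d((24, -17), (19, 27)) = 44.2832
d((24, -17), (-21, 22)) = 59.5483
d((24, -17), (-25, -2)) = 51.2445
d((24, -17), (-25, -14)) = 49.0918
d((24, -17), (0, -25)) = 25.2982
d((19, 27), (-21, 22)) = 40.3113
d((19, 27), (-25, -2)) = 52.6972
d((19, 27), (-25, -14)) = 60.1415
d((19, 27), (0, -25)) = 55.3624
d((-21, 22), (-25, -2)) = 24.3311
d((-21, 22), (-25, -14)) = 36.2215
d((-21, 22), (0, -25)) = 51.4782
d((-25, -2), (-25, -14)) = 12.0
d((-25, -2), (0, -25)) = 33.9706
d((-25, -14), (0, -25)) = 27.313

Closest pair: (-27, -12) and (-25, -14) with distance 2.8284

The closest pair is (-27, -12) and (-25, -14) with Euclidean distance 2.8284. For 10 points, brute-force pairwise comparison is shown above. For large n, the divide-and-conquer algorithm (sort by x, recurse on halves, check the dividing strip) achieves O(n log n).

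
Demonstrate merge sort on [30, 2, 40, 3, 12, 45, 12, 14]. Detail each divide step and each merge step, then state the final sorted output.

Merge sort trace:

Split: [30, 2, 40, 3, 12, 45, 12, 14] -> [30, 2, 40, 3] and [12, 45, 12, 14]
  Split: [30, 2, 40, 3] -> [30, 2] and [40, 3]
    Split: [30, 2] -> [30] and [2]
    Merge: [30] + [2] -> [2, 30]
    Split: [40, 3] -> [40] and [3]
    Merge: [40] + [3] -> [3, 40]
  Merge: [2, 30] + [3, 40] -> [2, 3, 30, 40]
  Split: [12, 45, 12, 14] -> [12, 45] and [12, 14]
    Split: [12, 45] -> [12] and [45]
    Merge: [12] + [45] -> [12, 45]
    Split: [12, 14] -> [12] and [14]
    Merge: [12] + [14] -> [12, 14]
  Merge: [12, 45] + [12, 14] -> [12, 12, 14, 45]
Merge: [2, 3, 30, 40] + [12, 12, 14, 45] -> [2, 3, 12, 12, 14, 30, 40, 45]

Final sorted array: [2, 3, 12, 12, 14, 30, 40, 45]

The merge sort proceeds by recursively splitting the array and merging sorted halves.
After all merges, the sorted array is [2, 3, 12, 12, 14, 30, 40, 45].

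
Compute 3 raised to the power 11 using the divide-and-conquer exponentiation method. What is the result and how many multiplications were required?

Computing 3^11 by squaring (build up from 3^1; each line after the first costs one multiplication):

3^1 = 3
3^2 = (3^1)^2 = 3^2 = 9
3^4 = (3^2)^2 = 9^2 = 81
3^5 = 3 * 3^4 = 3 * 81 = 243
3^10 = (3^5)^2 = 243^2 = 59049
3^11 = 3 * 3^10 = 3 * 59049 = 177147

Result: 177147
Multiplications needed: 5 (5 lines after 3^1)

3^11 = 177147. Using exponentiation by squaring, this requires 5 multiplications. The key idea: if the exponent is even, square the half-power; if odd, multiply by the base once.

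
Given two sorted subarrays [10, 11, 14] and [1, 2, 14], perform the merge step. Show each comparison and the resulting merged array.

Merging process:

Compare 10 vs 1: take 1 from right. Merged: [1]
Compare 10 vs 2: take 2 from right. Merged: [1, 2]
Compare 10 vs 14: take 10 from left. Merged: [1, 2, 10]
Compare 11 vs 14: take 11 from left. Merged: [1, 2, 10, 11]
Compare 14 vs 14: take 14 from left. Merged: [1, 2, 10, 11, 14]
Append remaining from right: [14]. Merged: [1, 2, 10, 11, 14, 14]

Final merged array: [1, 2, 10, 11, 14, 14]
Total comparisons: 5

The merged array is [1, 2, 10, 11, 14, 14], requiring 5 comparisons. The merge step runs in O(n) time where n is the total number of elements.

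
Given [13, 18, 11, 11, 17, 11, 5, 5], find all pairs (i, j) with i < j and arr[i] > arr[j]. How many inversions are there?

Finding inversions in [13, 18, 11, 11, 17, 11, 5, 5]:

(0, 2): arr[0]=13 > arr[2]=11
(0, 3): arr[0]=13 > arr[3]=11
(0, 5): arr[0]=13 > arr[5]=11
(0, 6): arr[0]=13 > arr[6]=5
(0, 7): arr[0]=13 > arr[7]=5
(1, 2): arr[1]=18 > arr[2]=11
(1, 3): arr[1]=18 > arr[3]=11
(1, 4): arr[1]=18 > arr[4]=17
(1, 5): arr[1]=18 > arr[5]=11
(1, 6): arr[1]=18 > arr[6]=5
(1, 7): arr[1]=18 > arr[7]=5
(2, 6): arr[2]=11 > arr[6]=5
(2, 7): arr[2]=11 > arr[7]=5
(3, 6): arr[3]=11 > arr[6]=5
(3, 7): arr[3]=11 > arr[7]=5
(4, 5): arr[4]=17 > arr[5]=11
(4, 6): arr[4]=17 > arr[6]=5
(4, 7): arr[4]=17 > arr[7]=5
(5, 6): arr[5]=11 > arr[6]=5
(5, 7): arr[5]=11 > arr[7]=5

Total inversions: 20

The array has 20 inversion(s): (0,2), (0,3), (0,5), (0,6), (0,7), (1,2), (1,3), (1,4), (1,5), (1,6), (1,7), (2,6), (2,7), (3,6), (3,7), (4,5), (4,6), (4,7), (5,6), (5,7). Each pair (i,j) satisfies i < j and arr[i] > arr[j].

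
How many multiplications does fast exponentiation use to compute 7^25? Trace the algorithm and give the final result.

Computing 7^25 by squaring (build up from 7^1; each line after the first costs one multiplication):

7^1 = 7
7^2 = (7^1)^2 = 7^2 = 49
7^3 = 7 * 7^2 = 7 * 49 = 343
7^6 = (7^3)^2 = 343^2 = 117649
7^12 = (7^6)^2 = 117649^2 = 13841287201
7^24 = (7^12)^2 = 13841287201^2 = 191581231380566414401
7^25 = 7 * 7^24 = 7 * 191581231380566414401 = 1341068619663964900807

Result: 1341068619663964900807
Multiplications needed: 6 (6 lines after 7^1)

7^25 = 1341068619663964900807. Using exponentiation by squaring, this requires 6 multiplications. The key idea: if the exponent is even, square the half-power; if odd, multiply by the base once.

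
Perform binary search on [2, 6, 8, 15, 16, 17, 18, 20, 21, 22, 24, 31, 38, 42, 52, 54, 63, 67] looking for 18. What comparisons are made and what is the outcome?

Binary search for 18 in [2, 6, 8, 15, 16, 17, 18, 20, 21, 22, 24, 31, 38, 42, 52, 54, 63, 67]:

lo=0, hi=17, mid=8, arr[mid]=21 -> 21 > 18, search left half
lo=0, hi=7, mid=3, arr[mid]=15 -> 15 < 18, search right half
lo=4, hi=7, mid=5, arr[mid]=17 -> 17 < 18, search right half
lo=6, hi=7, mid=6, arr[mid]=18 -> Found target at index 6!

Binary search finds 18 at index 6 after 4 comparisons. The search repeatedly halves the search space by comparing with the middle element.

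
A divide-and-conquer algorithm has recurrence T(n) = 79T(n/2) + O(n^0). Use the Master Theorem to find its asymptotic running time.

Master Theorem for T(n) = 79T(n/2) + O(n^0):

a = 79, b = 2, c = 0
log_b(a) = log_2(79) = 6.3038

Case 1: c = 0 < log_2(79) = 6.3038
T(n) = O(n^(log_2 79))

For T(n) = 79T(n/2) + O(n^0): log_2(79) = 6.3038. This is Case 1 of the Master Theorem (c < log_b(a), work dominated by leaves), giving O(n^(log_2 79)).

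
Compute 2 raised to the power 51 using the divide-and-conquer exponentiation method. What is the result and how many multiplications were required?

Computing 2^51 by squaring (build up from 2^1; each line after the first costs one multiplication):

2^1 = 2
2^2 = (2^1)^2 = 2^2 = 4
2^3 = 2 * 2^2 = 2 * 4 = 8
2^6 = (2^3)^2 = 8^2 = 64
2^12 = (2^6)^2 = 64^2 = 4096
2^24 = (2^12)^2 = 4096^2 = 16777216
2^25 = 2 * 2^24 = 2 * 16777216 = 33554432
2^50 = (2^25)^2 = 33554432^2 = 1125899906842624
2^51 = 2 * 2^50 = 2 * 1125899906842624 = 2251799813685248

Result: 2251799813685248
Multiplications needed: 8 (8 lines after 2^1)

2^51 = 2251799813685248. Using exponentiation by squaring, this requires 8 multiplications. The key idea: if the exponent is even, square the half-power; if odd, multiply by the base once.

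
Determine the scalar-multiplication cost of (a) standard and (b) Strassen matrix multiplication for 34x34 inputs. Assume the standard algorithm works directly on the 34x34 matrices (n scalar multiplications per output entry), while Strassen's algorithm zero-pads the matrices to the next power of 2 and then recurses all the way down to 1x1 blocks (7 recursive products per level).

Matrix multiplication for 34x34 matrices:

Strassen's algorithm requires power-of-2 dimensions. Pad 34x34 to 64x64 (next power of 2).

Standard algorithm: 34^3 = 39304 multiplications
Strassen's algorithm: 7^(log2(64)) = 7^6 = 117649 multiplications
Difference: 39304 - 117649 = -78345 (Strassen uses MORE here due to padding overhead — for small or just-over-power-of-2 n, padding can outweigh the per-level savings)

Standard: 39304 multiplications (34^3). Strassen: 117649 multiplications (7^6, after padding to 64x64). Strassen reduces 8 recursive multiplications to 7 at each level.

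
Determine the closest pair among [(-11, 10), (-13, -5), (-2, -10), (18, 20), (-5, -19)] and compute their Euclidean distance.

Computing all pairwise distances among 5 points:

d((-11, 10), (-13, -5)) = 15.1327
d((-11, 10), (-2, -10)) = 21.9317
d((-11, 10), (18, 20)) = 30.6757
d((-11, 10), (-5, -19)) = 29.6142
d((-13, -5), (-2, -10)) = 12.083
d((-13, -5), (18, 20)) = 39.8246
d((-13, -5), (-5, -19)) = 16.1245
d((-2, -10), (18, 20)) = 36.0555
d((-2, -10), (-5, -19)) = 9.4868 <-- minimum
d((18, 20), (-5, -19)) = 45.2769

Closest pair: (-2, -10) and (-5, -19) with distance 9.4868

The closest pair is (-2, -10) and (-5, -19) with Euclidean distance 9.4868. For 5 points, brute-force pairwise comparison is shown above. For large n, the divide-and-conquer algorithm (sort by x, recurse on halves, check the dividing strip) achieves O(n log n).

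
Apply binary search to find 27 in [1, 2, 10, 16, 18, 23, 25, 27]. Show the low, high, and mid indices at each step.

Binary search for 27 in [1, 2, 10, 16, 18, 23, 25, 27]:

lo=0, hi=7, mid=3, arr[mid]=16 -> 16 < 27, search right half
lo=4, hi=7, mid=5, arr[mid]=23 -> 23 < 27, search right half
lo=6, hi=7, mid=6, arr[mid]=25 -> 25 < 27, search right half
lo=7, hi=7, mid=7, arr[mid]=27 -> Found target at index 7!

Binary search finds 27 at index 7 after 4 comparisons. The search repeatedly halves the search space by comparing with the middle element.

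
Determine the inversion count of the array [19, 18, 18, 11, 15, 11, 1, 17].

Finding inversions in [19, 18, 18, 11, 15, 11, 1, 17]:

(0, 1): arr[0]=19 > arr[1]=18
(0, 2): arr[0]=19 > arr[2]=18
(0, 3): arr[0]=19 > arr[3]=11
(0, 4): arr[0]=19 > arr[4]=15
(0, 5): arr[0]=19 > arr[5]=11
(0, 6): arr[0]=19 > arr[6]=1
(0, 7): arr[0]=19 > arr[7]=17
(1, 3): arr[1]=18 > arr[3]=11
(1, 4): arr[1]=18 > arr[4]=15
(1, 5): arr[1]=18 > arr[5]=11
(1, 6): arr[1]=18 > arr[6]=1
(1, 7): arr[1]=18 > arr[7]=17
(2, 3): arr[2]=18 > arr[3]=11
(2, 4): arr[2]=18 > arr[4]=15
(2, 5): arr[2]=18 > arr[5]=11
(2, 6): arr[2]=18 > arr[6]=1
(2, 7): arr[2]=18 > arr[7]=17
(3, 6): arr[3]=11 > arr[6]=1
(4, 5): arr[4]=15 > arr[5]=11
(4, 6): arr[4]=15 > arr[6]=1
(5, 6): arr[5]=11 > arr[6]=1

Total inversions: 21

The array has 21 inversion(s): (0,1), (0,2), (0,3), (0,4), (0,5), (0,6), (0,7), (1,3), (1,4), (1,5), (1,6), (1,7), (2,3), (2,4), (2,5), (2,6), (2,7), (3,6), (4,5), (4,6), (5,6). Each pair (i,j) satisfies i < j and arr[i] > arr[j].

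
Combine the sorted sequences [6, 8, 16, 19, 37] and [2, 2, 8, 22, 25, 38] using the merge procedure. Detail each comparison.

Merging process:

Compare 6 vs 2: take 2 from right. Merged: [2]
Compare 6 vs 2: take 2 from right. Merged: [2, 2]
Compare 6 vs 8: take 6 from left. Merged: [2, 2, 6]
Compare 8 vs 8: take 8 from left. Merged: [2, 2, 6, 8]
Compare 16 vs 8: take 8 from right. Merged: [2, 2, 6, 8, 8]
Compare 16 vs 22: take 16 from left. Merged: [2, 2, 6, 8, 8, 16]
Compare 19 vs 22: take 19 from left. Merged: [2, 2, 6, 8, 8, 16, 19]
Compare 37 vs 22: take 22 from right. Merged: [2, 2, 6, 8, 8, 16, 19, 22]
Compare 37 vs 25: take 25 from right. Merged: [2, 2, 6, 8, 8, 16, 19, 22, 25]
Compare 37 vs 38: take 37 from left. Merged: [2, 2, 6, 8, 8, 16, 19, 22, 25, 37]
Append remaining from right: [38]. Merged: [2, 2, 6, 8, 8, 16, 19, 22, 25, 37, 38]

Final merged array: [2, 2, 6, 8, 8, 16, 19, 22, 25, 37, 38]
Total comparisons: 10

The merged array is [2, 2, 6, 8, 8, 16, 19, 22, 25, 37, 38], requiring 10 comparisons. The merge step runs in O(n) time where n is the total number of elements.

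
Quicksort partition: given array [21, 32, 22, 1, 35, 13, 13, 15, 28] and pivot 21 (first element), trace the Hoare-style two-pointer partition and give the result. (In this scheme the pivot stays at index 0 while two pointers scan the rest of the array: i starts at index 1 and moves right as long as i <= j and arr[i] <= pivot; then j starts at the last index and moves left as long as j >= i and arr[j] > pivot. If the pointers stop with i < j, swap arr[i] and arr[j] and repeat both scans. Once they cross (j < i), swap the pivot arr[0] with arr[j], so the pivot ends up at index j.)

Hoare-style two-pointer partition with pivot = 21:

Initial array: [21, 32, 22, 1, 35, 13, 13, 15, 28]

Pointers start at i = 1, j = 8.
i stops at index 1 (arr[1]=32 > 21), j stops at index 7 (arr[7]=15 <= 21): swap arr[1] and arr[7], array becomes [21, 15, 22, 1, 35, 13, 13, 32, 28]
i stops at index 2 (arr[2]=22 > 21), j stops at index 6 (arr[6]=13 <= 21): swap arr[2] and arr[6], array becomes [21, 15, 13, 1, 35, 13, 22, 32, 28]
i stops at index 4 (arr[4]=35 > 21), j stops at index 5 (arr[5]=13 <= 21): swap arr[4] and arr[5], array becomes [21, 15, 13, 1, 13, 35, 22, 32, 28]
i ends at 5, j ends at 4: the pointers have crossed (j < i), so scanning stops.

Swap pivot arr[0] with arr[4] to place pivot at position 4: [13, 15, 13, 1, 21, 35, 22, 32, 28]
Pivot position: 4

After partitioning with pivot 21, the array becomes [13, 15, 13, 1, 21, 35, 22, 32, 28]. The pivot is placed at index 4. All elements to the left of the pivot are <= 21, and all elements to the right are > 21.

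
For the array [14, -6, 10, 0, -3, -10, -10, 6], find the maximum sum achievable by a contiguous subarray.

Using Kadane's algorithm on [14, -6, 10, 0, -3, -10, -10, 6]:

Scanning through the array:
Position 1 (value -6): max_ending_here = 8, max_so_far = 14
Position 2 (value 10): max_ending_here = 18, max_so_far = 18
Position 3 (value 0): max_ending_here = 18, max_so_far = 18
Position 4 (value -3): max_ending_here = 15, max_so_far = 18
Position 5 (value -10): max_ending_here = 5, max_so_far = 18
Position 6 (value -10): max_ending_here = -5, max_so_far = 18
Position 7 (value 6): max_ending_here = 6, max_so_far = 18

Maximum subarray: [14, -6, 10]
Maximum sum: 18

The maximum subarray is [14, -6, 10] with sum 18. This subarray runs from index 0 to index 2.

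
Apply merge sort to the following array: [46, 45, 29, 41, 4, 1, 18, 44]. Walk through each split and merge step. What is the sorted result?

Merge sort trace:

Split: [46, 45, 29, 41, 4, 1, 18, 44] -> [46, 45, 29, 41] and [4, 1, 18, 44]
  Split: [46, 45, 29, 41] -> [46, 45] and [29, 41]
    Split: [46, 45] -> [46] and [45]
    Merge: [46] + [45] -> [45, 46]
    Split: [29, 41] -> [29] and [41]
    Merge: [29] + [41] -> [29, 41]
  Merge: [45, 46] + [29, 41] -> [29, 41, 45, 46]
  Split: [4, 1, 18, 44] -> [4, 1] and [18, 44]
    Split: [4, 1] -> [4] and [1]
    Merge: [4] + [1] -> [1, 4]
    Split: [18, 44] -> [18] and [44]
    Merge: [18] + [44] -> [18, 44]
  Merge: [1, 4] + [18, 44] -> [1, 4, 18, 44]
Merge: [29, 41, 45, 46] + [1, 4, 18, 44] -> [1, 4, 18, 29, 41, 44, 45, 46]

Final sorted array: [1, 4, 18, 29, 41, 44, 45, 46]

The merge sort proceeds by recursively splitting the array and merging sorted halves.
After all merges, the sorted array is [1, 4, 18, 29, 41, 44, 45, 46].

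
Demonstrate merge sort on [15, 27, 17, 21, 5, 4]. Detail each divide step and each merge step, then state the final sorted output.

Merge sort trace:

Split: [15, 27, 17, 21, 5, 4] -> [15, 27, 17] and [21, 5, 4]
  Split: [15, 27, 17] -> [15] and [27, 17]
    Split: [27, 17] -> [27] and [17]
    Merge: [27] + [17] -> [17, 27]
  Merge: [15] + [17, 27] -> [15, 17, 27]
  Split: [21, 5, 4] -> [21] and [5, 4]
    Split: [5, 4] -> [5] and [4]
    Merge: [5] + [4] -> [4, 5]
  Merge: [21] + [4, 5] -> [4, 5, 21]
Merge: [15, 17, 27] + [4, 5, 21] -> [4, 5, 15, 17, 21, 27]

Final sorted array: [4, 5, 15, 17, 21, 27]

The merge sort proceeds by recursively splitting the array and merging sorted halves.
After all merges, the sorted array is [4, 5, 15, 17, 21, 27].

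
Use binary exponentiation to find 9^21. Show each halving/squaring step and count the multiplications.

Computing 9^21 by squaring (build up from 9^1; each line after the first costs one multiplication):

9^1 = 9
9^2 = (9^1)^2 = 9^2 = 81
9^4 = (9^2)^2 = 81^2 = 6561
9^5 = 9 * 9^4 = 9 * 6561 = 59049
9^10 = (9^5)^2 = 59049^2 = 3486784401
9^20 = (9^10)^2 = 3486784401^2 = 12157665459056928801
9^21 = 9 * 9^20 = 9 * 12157665459056928801 = 109418989131512359209

Result: 109418989131512359209
Multiplications needed: 6 (6 lines after 9^1)

9^21 = 109418989131512359209. Using exponentiation by squaring, this requires 6 multiplications. The key idea: if the exponent is even, square the half-power; if odd, multiply by the base once.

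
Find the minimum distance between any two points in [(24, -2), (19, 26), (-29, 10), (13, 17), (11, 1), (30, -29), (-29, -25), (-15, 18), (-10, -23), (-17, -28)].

Computing all pairwise distances among 10 points:

d((24, -2), (19, 26)) = 28.4429
d((24, -2), (-29, 10)) = 54.3415
d((24, -2), (13, 17)) = 21.9545
d((24, -2), (11, 1)) = 13.3417
d((24, -2), (30, -29)) = 27.6586
d((24, -2), (-29, -25)) = 57.7754
d((24, -2), (-15, 18)) = 43.8292
d((24, -2), (-10, -23)) = 39.9625
d((24, -2), (-17, -28)) = 48.5489
d((19, 26), (-29, 10)) = 50.5964
d((19, 26), (13, 17)) = 10.8167
d((19, 26), (11, 1)) = 26.2488
d((19, 26), (30, -29)) = 56.0892
d((19, 26), (-29, -25)) = 70.0357
d((19, 26), (-15, 18)) = 34.9285
d((19, 26), (-10, -23)) = 56.9386
d((19, 26), (-17, -28)) = 64.8999
d((-29, 10), (13, 17)) = 42.5793
d((-29, 10), (11, 1)) = 41.0
d((-29, 10), (30, -29)) = 70.7248
d((-29, 10), (-29, -25)) = 35.0
d((-29, 10), (-15, 18)) = 16.1245
d((-29, 10), (-10, -23)) = 38.0789
d((-29, 10), (-17, -28)) = 39.8497
d((13, 17), (11, 1)) = 16.1245
d((13, 17), (30, -29)) = 49.0408
d((13, 17), (-29, -25)) = 59.397
d((13, 17), (-15, 18)) = 28.0179
d((13, 17), (-10, -23)) = 46.1411
d((13, 17), (-17, -28)) = 54.0833
d((11, 1), (30, -29)) = 35.5106
d((11, 1), (-29, -25)) = 47.7074
d((11, 1), (-15, 18)) = 31.0644
d((11, 1), (-10, -23)) = 31.8904
d((11, 1), (-17, -28)) = 40.3113
d((30, -29), (-29, -25)) = 59.1354
d((30, -29), (-15, 18)) = 65.0692
d((30, -29), (-10, -23)) = 40.4475
d((30, -29), (-17, -28)) = 47.0106
d((-29, -25), (-15, 18)) = 45.2217
d((-29, -25), (-10, -23)) = 19.105
d((-29, -25), (-17, -28)) = 12.3693
d((-15, 18), (-10, -23)) = 41.3038
d((-15, 18), (-17, -28)) = 46.0435
d((-10, -23), (-17, -28)) = 8.6023 <-- minimum

Closest pair: (-10, -23) and (-17, -28) with distance 8.6023

The closest pair is (-10, -23) and (-17, -28) with Euclidean distance 8.6023. For 10 points, brute-force pairwise comparison is shown above. For large n, the divide-and-conquer algorithm (sort by x, recurse on halves, check the dividing strip) achieves O(n log n).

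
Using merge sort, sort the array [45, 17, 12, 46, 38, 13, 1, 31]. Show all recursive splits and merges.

Merge sort trace:

Split: [45, 17, 12, 46, 38, 13, 1, 31] -> [45, 17, 12, 46] and [38, 13, 1, 31]
  Split: [45, 17, 12, 46] -> [45, 17] and [12, 46]
    Split: [45, 17] -> [45] and [17]
    Merge: [45] + [17] -> [17, 45]
    Split: [12, 46] -> [12] and [46]
    Merge: [12] + [46] -> [12, 46]
  Merge: [17, 45] + [12, 46] -> [12, 17, 45, 46]
  Split: [38, 13, 1, 31] -> [38, 13] and [1, 31]
    Split: [38, 13] -> [38] and [13]
    Merge: [38] + [13] -> [13, 38]
    Split: [1, 31] -> [1] and [31]
    Merge: [1] + [31] -> [1, 31]
  Merge: [13, 38] + [1, 31] -> [1, 13, 31, 38]
Merge: [12, 17, 45, 46] + [1, 13, 31, 38] -> [1, 12, 13, 17, 31, 38, 45, 46]

Final sorted array: [1, 12, 13, 17, 31, 38, 45, 46]

The merge sort proceeds by recursively splitting the array and merging sorted halves.
After all merges, the sorted array is [1, 12, 13, 17, 31, 38, 45, 46].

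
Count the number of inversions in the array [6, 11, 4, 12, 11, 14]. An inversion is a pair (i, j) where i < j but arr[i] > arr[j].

Finding inversions in [6, 11, 4, 12, 11, 14]:

(0, 2): arr[0]=6 > arr[2]=4
(1, 2): arr[1]=11 > arr[2]=4
(3, 4): arr[3]=12 > arr[4]=11

Total inversions: 3

The array has 3 inversion(s): (0,2), (1,2), (3,4). Each pair (i,j) satisfies i < j and arr[i] > arr[j].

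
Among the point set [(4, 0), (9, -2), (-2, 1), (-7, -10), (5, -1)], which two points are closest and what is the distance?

Computing all pairwise distances among 5 points:

d((4, 0), (9, -2)) = 5.3852
d((4, 0), (-2, 1)) = 6.0828
d((4, 0), (-7, -10)) = 14.8661
d((4, 0), (5, -1)) = 1.4142 <-- minimum
d((9, -2), (-2, 1)) = 11.4018
d((9, -2), (-7, -10)) = 17.8885
d((9, -2), (5, -1)) = 4.1231
d((-2, 1), (-7, -10)) = 12.083
d((-2, 1), (5, -1)) = 7.2801
d((-7, -10), (5, -1)) = 15.0

Closest pair: (4, 0) and (5, -1) with distance 1.4142

The closest pair is (4, 0) and (5, -1) with Euclidean distance 1.4142. For 5 points, brute-force pairwise comparison is shown above. For large n, the divide-and-conquer algorithm (sort by x, recurse on halves, check the dividing strip) achieves O(n log n).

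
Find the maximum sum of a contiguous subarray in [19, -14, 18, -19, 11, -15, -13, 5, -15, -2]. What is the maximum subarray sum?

Using Kadane's algorithm on [19, -14, 18, -19, 11, -15, -13, 5, -15, -2]:

Scanning through the array:
Position 1 (value -14): max_ending_here = 5, max_so_far = 19
Position 2 (value 18): max_ending_here = 23, max_so_far = 23
Position 3 (value -19): max_ending_here = 4, max_so_far = 23
Position 4 (value 11): max_ending_here = 15, max_so_far = 23
Position 5 (value -15): max_ending_here = 0, max_so_far = 23
Position 6 (value -13): max_ending_here = -13, max_so_far = 23
Position 7 (value 5): max_ending_here = 5, max_so_far = 23
Position 8 (value -15): max_ending_here = -10, max_so_far = 23
Position 9 (value -2): max_ending_here = -2, max_so_far = 23

Maximum subarray: [19, -14, 18]
Maximum sum: 23

The maximum subarray is [19, -14, 18] with sum 23. This subarray runs from index 0 to index 2.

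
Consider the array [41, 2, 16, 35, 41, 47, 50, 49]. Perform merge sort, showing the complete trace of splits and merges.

Merge sort trace:

Split: [41, 2, 16, 35, 41, 47, 50, 49] -> [41, 2, 16, 35] and [41, 47, 50, 49]
  Split: [41, 2, 16, 35] -> [41, 2] and [16, 35]
    Split: [41, 2] -> [41] and [2]
    Merge: [41] + [2] -> [2, 41]
    Split: [16, 35] -> [16] and [35]
    Merge: [16] + [35] -> [16, 35]
  Merge: [2, 41] + [16, 35] -> [2, 16, 35, 41]
  Split: [41, 47, 50, 49] -> [41, 47] and [50, 49]
    Split: [41, 47] -> [41] and [47]
    Merge: [41] + [47] -> [41, 47]
    Split: [50, 49] -> [50] and [49]
    Merge: [50] + [49] -> [49, 50]
  Merge: [41, 47] + [49, 50] -> [41, 47, 49, 50]
Merge: [2, 16, 35, 41] + [41, 47, 49, 50] -> [2, 16, 35, 41, 41, 47, 49, 50]

Final sorted array: [2, 16, 35, 41, 41, 47, 49, 50]

The merge sort proceeds by recursively splitting the array and merging sorted halves.
After all merges, the sorted array is [2, 16, 35, 41, 41, 47, 49, 50].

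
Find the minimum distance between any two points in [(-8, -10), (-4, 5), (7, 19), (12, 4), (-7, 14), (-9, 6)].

Computing all pairwise distances among 6 points:

d((-8, -10), (-4, 5)) = 15.5242
d((-8, -10), (7, 19)) = 32.6497
d((-8, -10), (12, 4)) = 24.4131
d((-8, -10), (-7, 14)) = 24.0208
d((-8, -10), (-9, 6)) = 16.0312
d((-4, 5), (7, 19)) = 17.8045
d((-4, 5), (12, 4)) = 16.0312
d((-4, 5), (-7, 14)) = 9.4868
d((-4, 5), (-9, 6)) = 5.099 <-- minimum
d((7, 19), (12, 4)) = 15.8114
d((7, 19), (-7, 14)) = 14.8661
d((7, 19), (-9, 6)) = 20.6155
d((12, 4), (-7, 14)) = 21.4709
d((12, 4), (-9, 6)) = 21.095
d((-7, 14), (-9, 6)) = 8.2462

Closest pair: (-4, 5) and (-9, 6) with distance 5.099

The closest pair is (-4, 5) and (-9, 6) with Euclidean distance 5.099. For 6 points, brute-force pairwise comparison is shown above. For large n, the divide-and-conquer algorithm (sort by x, recurse on halves, check the dividing strip) achieves O(n log n).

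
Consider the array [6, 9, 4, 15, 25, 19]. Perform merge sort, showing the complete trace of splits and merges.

Merge sort trace:

Split: [6, 9, 4, 15, 25, 19] -> [6, 9, 4] and [15, 25, 19]
  Split: [6, 9, 4] -> [6] and [9, 4]
    Split: [9, 4] -> [9] and [4]
    Merge: [9] + [4] -> [4, 9]
  Merge: [6] + [4, 9] -> [4, 6, 9]
  Split: [15, 25, 19] -> [15] and [25, 19]
    Split: [25, 19] -> [25] and [19]
    Merge: [25] + [19] -> [19, 25]
  Merge: [15] + [19, 25] -> [15, 19, 25]
Merge: [4, 6, 9] + [15, 19, 25] -> [4, 6, 9, 15, 19, 25]

Final sorted array: [4, 6, 9, 15, 19, 25]

The merge sort proceeds by recursively splitting the array and merging sorted halves.
After all merges, the sorted array is [4, 6, 9, 15, 19, 25].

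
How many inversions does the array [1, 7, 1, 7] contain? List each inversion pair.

Finding inversions in [1, 7, 1, 7]:

(1, 2): arr[1]=7 > arr[2]=1

Total inversions: 1

The array has 1 inversion(s): (1,2). Each pair (i,j) satisfies i < j and arr[i] > arr[j].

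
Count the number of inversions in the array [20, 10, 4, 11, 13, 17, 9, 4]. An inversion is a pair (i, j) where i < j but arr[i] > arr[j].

Finding inversions in [20, 10, 4, 11, 13, 17, 9, 4]:

(0, 1): arr[0]=20 > arr[1]=10
(0, 2): arr[0]=20 > arr[2]=4
(0, 3): arr[0]=20 > arr[3]=11
(0, 4): arr[0]=20 > arr[4]=13
(0, 5): arr[0]=20 > arr[5]=17
(0, 6): arr[0]=20 > arr[6]=9
(0, 7): arr[0]=20 > arr[7]=4
(1, 2): arr[1]=10 > arr[2]=4
(1, 6): arr[1]=10 > arr[6]=9
(1, 7): arr[1]=10 > arr[7]=4
(3, 6): arr[3]=11 > arr[6]=9
(3, 7): arr[3]=11 > arr[7]=4
(4, 6): arr[4]=13 > arr[6]=9
(4, 7): arr[4]=13 > arr[7]=4
(5, 6): arr[5]=17 > arr[6]=9
(5, 7): arr[5]=17 > arr[7]=4
(6, 7): arr[6]=9 > arr[7]=4

Total inversions: 17

The array has 17 inversion(s): (0,1), (0,2), (0,3), (0,4), (0,5), (0,6), (0,7), (1,2), (1,6), (1,7), (3,6), (3,7), (4,6), (4,7), (5,6), (5,7), (6,7). Each pair (i,j) satisfies i < j and arr[i] > arr[j].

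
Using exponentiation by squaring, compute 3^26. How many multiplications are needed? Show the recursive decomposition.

Computing 3^26 by squaring (build up from 3^1; each line after the first costs one multiplication):

3^1 = 3
3^2 = (3^1)^2 = 3^2 = 9
3^3 = 3 * 3^2 = 3 * 9 = 27
3^6 = (3^3)^2 = 27^2 = 729
3^12 = (3^6)^2 = 729^2 = 531441
3^13 = 3 * 3^12 = 3 * 531441 = 1594323
3^26 = (3^13)^2 = 1594323^2 = 2541865828329

Result: 2541865828329
Multiplications needed: 6 (6 lines after 3^1)

3^26 = 2541865828329. Using exponentiation by squaring, this requires 6 multiplications. The key idea: if the exponent is even, square the half-power; if odd, multiply by the base once.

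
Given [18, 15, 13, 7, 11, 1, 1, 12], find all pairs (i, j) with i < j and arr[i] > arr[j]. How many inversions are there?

Finding inversions in [18, 15, 13, 7, 11, 1, 1, 12]:

(0, 1): arr[0]=18 > arr[1]=15
(0, 2): arr[0]=18 > arr[2]=13
(0, 3): arr[0]=18 > arr[3]=7
(0, 4): arr[0]=18 > arr[4]=11
(0, 5): arr[0]=18 > arr[5]=1
(0, 6): arr[0]=18 > arr[6]=1
(0, 7): arr[0]=18 > arr[7]=12
(1, 2): arr[1]=15 > arr[2]=13
(1, 3): arr[1]=15 > arr[3]=7
(1, 4): arr[1]=15 > arr[4]=11
(1, 5): arr[1]=15 > arr[5]=1
(1, 6): arr[1]=15 > arr[6]=1
(1, 7): arr[1]=15 > arr[7]=12
(2, 3): arr[2]=13 > arr[3]=7
(2, 4): arr[2]=13 > arr[4]=11
(2, 5): arr[2]=13 > arr[5]=1
(2, 6): arr[2]=13 > arr[6]=1
(2, 7): arr[2]=13 > arr[7]=12
(3, 5): arr[3]=7 > arr[5]=1
(3, 6): arr[3]=7 > arr[6]=1
(4, 5): arr[4]=11 > arr[5]=1
(4, 6): arr[4]=11 > arr[6]=1

Total inversions: 22

The array has 22 inversion(s): (0,1), (0,2), (0,3), (0,4), (0,5), (0,6), (0,7), (1,2), (1,3), (1,4), (1,5), (1,6), (1,7), (2,3), (2,4), (2,5), (2,6), (2,7), (3,5), (3,6), (4,5), (4,6). Each pair (i,j) satisfies i < j and arr[i] > arr[j].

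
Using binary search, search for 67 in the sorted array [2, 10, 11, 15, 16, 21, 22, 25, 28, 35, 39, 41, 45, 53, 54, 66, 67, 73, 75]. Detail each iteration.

Binary search for 67 in [2, 10, 11, 15, 16, 21, 22, 25, 28, 35, 39, 41, 45, 53, 54, 66, 67, 73, 75]:

lo=0, hi=18, mid=9, arr[mid]=35 -> 35 < 67, search right half
lo=10, hi=18, mid=14, arr[mid]=54 -> 54 < 67, search right half
lo=15, hi=18, mid=16, arr[mid]=67 -> Found target at index 16!

Binary search finds 67 at index 16 after 3 comparisons. The search repeatedly halves the search space by comparing with the middle element.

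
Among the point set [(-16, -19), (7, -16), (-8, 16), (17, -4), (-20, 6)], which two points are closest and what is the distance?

Computing all pairwise distances among 5 points:

d((-16, -19), (7, -16)) = 23.1948
d((-16, -19), (-8, 16)) = 35.9026
d((-16, -19), (17, -4)) = 36.2491
d((-16, -19), (-20, 6)) = 25.318
d((7, -16), (-8, 16)) = 35.3412
d((7, -16), (17, -4)) = 15.6205 <-- minimum
d((7, -16), (-20, 6)) = 34.8281
d((-8, 16), (17, -4)) = 32.0156
d((-8, 16), (-20, 6)) = 15.6205 <-- minimum
d((17, -4), (-20, 6)) = 38.3275

Minimum distance: 15.6205 (tie among 2 pairs: (7, -16) and (17, -4); (-8, 16) and (-20, 6))

The minimum Euclidean distance is 15.6205. There is a tie: 2 pairs achieve this minimum — (7, -16) and (17, -4); (-8, 16) and (-20, 6). Any of these is a valid closest pair. For 5 points, brute-force pairwise comparison is shown above. For large n, the divide-and-conquer algorithm (sort by x, recurse on halves, check the dividing strip) achieves O(n log n).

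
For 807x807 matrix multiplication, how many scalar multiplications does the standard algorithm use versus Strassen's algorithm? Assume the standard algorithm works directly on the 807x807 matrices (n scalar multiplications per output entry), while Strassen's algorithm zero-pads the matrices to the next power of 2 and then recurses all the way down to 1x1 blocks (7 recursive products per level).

Matrix multiplication for 807x807 matrices:

Strassen's algorithm requires power-of-2 dimensions. Pad 807x807 to 1024x1024 (next power of 2).

Standard algorithm: 807^3 = 525557943 multiplications
Strassen's algorithm: 7^(log2(1024)) = 7^10 = 282475249 multiplications
Savings: 525557943 - 282475249 = 243082694 multiplications

Standard: 525557943 multiplications (807^3). Strassen: 282475249 multiplications (7^10, after padding to 1024x1024). Strassen reduces 8 recursive multiplications to 7 at each level.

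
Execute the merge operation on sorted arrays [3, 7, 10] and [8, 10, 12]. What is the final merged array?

Merging process:

Compare 3 vs 8: take 3 from left. Merged: [3]
Compare 7 vs 8: take 7 from left. Merged: [3, 7]
Compare 10 vs 8: take 8 from right. Merged: [3, 7, 8]
Compare 10 vs 10: take 10 from left. Merged: [3, 7, 8, 10]
Append remaining from right: [10, 12]. Merged: [3, 7, 8, 10, 10, 12]

Final merged array: [3, 7, 8, 10, 10, 12]
Total comparisons: 4

The merged array is [3, 7, 8, 10, 10, 12], requiring 4 comparisons. The merge step runs in O(n) time where n is the total number of elements.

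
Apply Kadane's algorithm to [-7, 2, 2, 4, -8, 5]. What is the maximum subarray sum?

Using Kadane's algorithm on [-7, 2, 2, 4, -8, 5]:

Scanning through the array:
Position 1 (value 2): max_ending_here = 2, max_so_far = 2
Position 2 (value 2): max_ending_here = 4, max_so_far = 4
Position 3 (value 4): max_ending_here = 8, max_so_far = 8
Position 4 (value -8): max_ending_here = 0, max_so_far = 8
Position 5 (value 5): max_ending_here = 5, max_so_far = 8

Maximum subarray: [2, 2, 4]
Maximum sum: 8

The maximum subarray is [2, 2, 4] with sum 8. This subarray runs from index 1 to index 3.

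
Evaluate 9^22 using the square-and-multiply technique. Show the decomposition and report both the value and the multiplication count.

Computing 9^22 by squaring (build up from 9^1; each line after the first costs one multiplication):

9^1 = 9
9^2 = (9^1)^2 = 9^2 = 81
9^4 = (9^2)^2 = 81^2 = 6561
9^5 = 9 * 9^4 = 9 * 6561 = 59049
9^10 = (9^5)^2 = 59049^2 = 3486784401
9^11 = 9 * 9^10 = 9 * 3486784401 = 31381059609
9^22 = (9^11)^2 = 31381059609^2 = 984770902183611232881

Result: 984770902183611232881
Multiplications needed: 6 (6 lines after 9^1)

9^22 = 984770902183611232881. Using exponentiation by squaring, this requires 6 multiplications. The key idea: if the exponent is even, square the half-power; if odd, multiply by the base once.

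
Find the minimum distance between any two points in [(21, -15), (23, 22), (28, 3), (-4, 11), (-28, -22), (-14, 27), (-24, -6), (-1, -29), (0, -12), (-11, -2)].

Computing all pairwise distances among 10 points:

d((21, -15), (23, 22)) = 37.054
d((21, -15), (28, 3)) = 19.3132
d((21, -15), (-4, 11)) = 36.0694
d((21, -15), (-28, -22)) = 49.4975
d((21, -15), (-14, 27)) = 54.6717
d((21, -15), (-24, -6)) = 45.8912
d((21, -15), (-1, -29)) = 26.0768
d((21, -15), (0, -12)) = 21.2132
d((21, -15), (-11, -2)) = 34.5398
d((23, 22), (28, 3)) = 19.6469
d((23, 22), (-4, 11)) = 29.1548
d((23, 22), (-28, -22)) = 67.3573
d((23, 22), (-14, 27)) = 37.3363
d((23, 22), (-24, -6)) = 54.7083
d((23, 22), (-1, -29)) = 56.3649
d((23, 22), (0, -12)) = 41.0488
d((23, 22), (-11, -2)) = 41.6173
d((28, 3), (-4, 11)) = 32.9848
d((28, 3), (-28, -22)) = 61.327
d((28, 3), (-14, 27)) = 48.3735
d((28, 3), (-24, -6)) = 52.7731
d((28, 3), (-1, -29)) = 43.1856
d((28, 3), (0, -12)) = 31.7648
d((28, 3), (-11, -2)) = 39.3192
d((-4, 11), (-28, -22)) = 40.8044
d((-4, 11), (-14, 27)) = 18.868
d((-4, 11), (-24, -6)) = 26.2488
d((-4, 11), (-1, -29)) = 40.1123
d((-4, 11), (0, -12)) = 23.3452
d((-4, 11), (-11, -2)) = 14.7648
d((-28, -22), (-14, 27)) = 50.9608
d((-28, -22), (-24, -6)) = 16.4924
d((-28, -22), (-1, -29)) = 27.8927
d((-28, -22), (0, -12)) = 29.7321
d((-28, -22), (-11, -2)) = 26.2488
d((-14, 27), (-24, -6)) = 34.4819
d((-14, 27), (-1, -29)) = 57.4891
d((-14, 27), (0, -12)) = 41.4367
d((-14, 27), (-11, -2)) = 29.1548
d((-24, -6), (-1, -29)) = 32.5269
d((-24, -6), (0, -12)) = 24.7386
d((-24, -6), (-11, -2)) = 13.6015 <-- minimum
d((-1, -29), (0, -12)) = 17.0294
d((-1, -29), (-11, -2)) = 28.7924
d((0, -12), (-11, -2)) = 14.8661

Closest pair: (-24, -6) and (-11, -2) with distance 13.6015

The closest pair is (-24, -6) and (-11, -2) with Euclidean distance 13.6015. For 10 points, brute-force pairwise comparison is shown above. For large n, the divide-and-conquer algorithm (sort by x, recurse on halves, check the dividing strip) achieves O(n log n).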